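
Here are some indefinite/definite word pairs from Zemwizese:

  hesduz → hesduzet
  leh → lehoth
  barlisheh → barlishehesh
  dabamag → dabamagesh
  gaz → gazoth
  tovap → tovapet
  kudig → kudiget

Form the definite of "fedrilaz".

gaz and hesduz both end in -z yet inflect differently (gazoth, hesduzet), so the final letter is not what conditions the rule; the number of vowels is.
"fedrilaz" has 3 vowels. The stems with 3 vowels (barlisheh → barlishehesh, dabamag → dabamagesh) add -esh.
The other patterns: stems with 1 vowel add -oth; stems with 2 vowels add -et.
So fedrilaz → fedrilazesh.

fedrilazesh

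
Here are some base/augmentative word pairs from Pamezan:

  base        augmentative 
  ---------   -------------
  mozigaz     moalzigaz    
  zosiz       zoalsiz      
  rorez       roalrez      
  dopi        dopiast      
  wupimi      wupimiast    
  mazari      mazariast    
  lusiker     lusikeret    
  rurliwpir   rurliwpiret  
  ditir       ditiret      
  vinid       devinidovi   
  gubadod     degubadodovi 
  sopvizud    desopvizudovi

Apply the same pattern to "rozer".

rozeret

zosiz and dopi both have last vowel 'i' yet inflect differently (zoalsiz, dopiast), so the last vowel is not what conditions the rule; the final letter is.
"rozer" ends in -r. The stems ending in -r (lusiker → lusikeret, rurliwpir → rurliwpiret, ditir → ditiret) add -et.
The other patterns: stems ending in -z insert -al- after the first vowel; stems ending in -i add -ast; stems ending in -d add de- … -ovi around the stem.
So rozer → rozeret.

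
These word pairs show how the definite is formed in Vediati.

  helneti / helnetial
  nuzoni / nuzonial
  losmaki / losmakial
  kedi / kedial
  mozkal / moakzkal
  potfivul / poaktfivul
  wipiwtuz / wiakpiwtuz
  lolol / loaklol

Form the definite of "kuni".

"kuni" ends in -i. The stems ending in -i (helneti → helnetial, nuzoni → nuzonial, losmaki → losmakial) add -al.
So kuni → kunial.

kunial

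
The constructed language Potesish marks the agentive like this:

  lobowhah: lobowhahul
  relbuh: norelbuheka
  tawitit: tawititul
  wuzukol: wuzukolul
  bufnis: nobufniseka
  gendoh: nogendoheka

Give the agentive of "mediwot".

lobowhah and relbuh both end in -h yet inflect differently (lobowhahul, norelbuheka), so the final letter is not what conditions the rule; the number of vowels is.
"mediwot" has 3 vowels. The stems with 3 vowels (lobowhah → lobowhahul, tawitit → tawititul, wuzukol → wuzukolul) add -ul.
The other pattern: stems with 2 vowels add no- … -eka around the stem.
So mediwot → mediwotul.

mediwotul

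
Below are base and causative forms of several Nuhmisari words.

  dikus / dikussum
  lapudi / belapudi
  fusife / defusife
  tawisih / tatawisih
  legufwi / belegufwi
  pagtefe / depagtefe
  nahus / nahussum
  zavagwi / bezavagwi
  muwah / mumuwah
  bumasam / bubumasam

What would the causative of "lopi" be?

belopi

legufwi and tawisih both have last vowel 'i' yet inflect differently (belegufwi, tatawisih), so the last vowel is not what conditions the rule; the final letter is.
"lopi" ends in -i. The stems ending in -i (legufwi → belegufwi, lapudi → belapudi, zavagwi → bezavagwi) add the prefix be-.
So lopi → belopi.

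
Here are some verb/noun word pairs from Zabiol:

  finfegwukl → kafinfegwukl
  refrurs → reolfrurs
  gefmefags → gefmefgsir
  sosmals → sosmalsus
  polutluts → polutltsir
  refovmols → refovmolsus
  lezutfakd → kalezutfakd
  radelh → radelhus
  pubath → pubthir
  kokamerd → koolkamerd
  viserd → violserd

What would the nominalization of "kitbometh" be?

kitbomthir

sosmals and refrurs both end in -s yet inflect differently (sosmalsus, reolfrurs), so the final letter is not what conditions the rule; the second-to-last letter is.
"kitbometh" has second-to-last letter 't'. The stems whose second-to-last letter is 't' (polutluts → polutltsir, pubath → pubthir) delete the last vowel and add -ir.
The other patterns: stems whose second-to-last letter is 'l' add -us; stems whose second-to-last letter is 'r' insert -ol- after the first vowel; stems whose second-to-last letter is 'k' add the prefix ka-.
So kitbometh → kitbomthir.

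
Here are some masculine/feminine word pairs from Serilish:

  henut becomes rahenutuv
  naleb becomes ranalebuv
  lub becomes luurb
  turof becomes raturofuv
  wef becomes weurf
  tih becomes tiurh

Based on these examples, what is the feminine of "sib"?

siurb

wef and turof both end in -f yet inflect differently (weurf, raturofuv), so the final letter is not what conditions the rule; the number of vowels is.
"sib" has 1 vowel. The stems with 1 vowel (tih → tiurh, wef → weurf, lub → luurb) insert -ur- after the first vowel.
So sib → siurb.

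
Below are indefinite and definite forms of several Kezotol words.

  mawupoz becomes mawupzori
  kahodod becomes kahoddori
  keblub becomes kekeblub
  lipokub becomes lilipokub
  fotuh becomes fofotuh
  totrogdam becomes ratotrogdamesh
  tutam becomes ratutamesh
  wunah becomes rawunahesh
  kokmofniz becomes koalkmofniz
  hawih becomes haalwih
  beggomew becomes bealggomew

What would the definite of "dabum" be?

fotuh and wunah both end in -h yet inflect differently (fofotuh, rawunahesh), so the final letter is not what conditions the rule; the last vowel is.
"dabum" has last vowel 'u'. The stems whose last vowel is 'u' (keblub → kekeblub, lipokub → lilipokub, fotuh → fofotuh) repeat the first consonant+vowel as a prefix.
The other patterns: stems whose last vowel is 'o' delete the last vowel and add -ori; stems whose last vowel is 'a' add ra- … -esh around the stem; stems whose last vowel is 'e' or 'i' insert -al- after the first vowel.
So dabum → dadabum.

dadabum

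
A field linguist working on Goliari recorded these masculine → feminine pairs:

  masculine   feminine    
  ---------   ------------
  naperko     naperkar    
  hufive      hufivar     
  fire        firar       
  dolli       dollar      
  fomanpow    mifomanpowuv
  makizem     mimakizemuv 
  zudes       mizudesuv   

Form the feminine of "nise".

naperko and fomanpow both have last vowel 'o' yet inflect differently (naperkar, mifomanpowuv), so the last vowel is not what conditions the rule; whether the stem ends in a vowel or a consonant is.
"nise" ends in a vowel. The stems ending in a vowel (naperko → naperkar, hufive → hufivar, fire → firar) drop the final letter and add -ar.
The other pattern: stems ending in a consonant add mi- … -uv around the stem.
So nise → nisar.

nisar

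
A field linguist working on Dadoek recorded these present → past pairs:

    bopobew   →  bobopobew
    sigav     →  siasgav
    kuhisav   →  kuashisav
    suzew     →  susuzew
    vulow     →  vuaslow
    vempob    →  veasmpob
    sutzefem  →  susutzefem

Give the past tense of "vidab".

viasdab

suzew and vulow both end in -w yet inflect differently (susuzew, vuaslow), so the final letter is not what conditions the rule; the last vowel is.
"vidab" has last vowel 'a'. The stems whose last vowel is 'a' (kuhisav → kuashisav, sigav → siasgav) insert -as- after the first vowel.
The other pattern: stems whose last vowel is 'e' repeat the first consonant+vowel as a prefix.
So vidab → viasdab.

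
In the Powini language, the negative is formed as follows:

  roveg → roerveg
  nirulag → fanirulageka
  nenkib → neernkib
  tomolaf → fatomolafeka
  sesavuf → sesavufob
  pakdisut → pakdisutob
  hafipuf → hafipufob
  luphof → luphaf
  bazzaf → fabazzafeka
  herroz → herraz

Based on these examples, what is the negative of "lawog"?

"lawog" has last vowel 'o'. The stems whose last vowel is 'o' (herroz → herraz, luphof → luphaf) change the last vowel to 'a'.
The other patterns: stems whose last vowel is 'u' add -ob; stems whose last vowel is 'a' add fa- … -eka around the stem; stems whose last vowel is 'e' or 'i' insert -er- after the first vowel.
So lawog → lawag.

lawag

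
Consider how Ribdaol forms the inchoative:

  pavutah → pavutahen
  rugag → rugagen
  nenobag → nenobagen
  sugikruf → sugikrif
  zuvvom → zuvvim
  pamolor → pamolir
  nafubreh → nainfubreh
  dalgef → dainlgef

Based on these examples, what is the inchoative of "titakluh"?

"titakluh" has last vowel 'u'. The one such stem in the data (sugikruf → sugikrif) changes the last vowel to 'i' (as do zuvvom, pamolor), so the same rule applies.
The other patterns: stems whose last vowel is 'a' add -en; stems whose last vowel is 'e' insert -in- after the first vowel.
So titakluh → titaklih.

titaklih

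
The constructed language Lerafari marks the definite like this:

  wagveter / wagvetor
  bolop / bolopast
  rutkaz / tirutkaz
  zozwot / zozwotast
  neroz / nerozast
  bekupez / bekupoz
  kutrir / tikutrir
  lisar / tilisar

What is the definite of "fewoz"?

fewozast

neroz and bekupez both end in -z yet inflect differently (nerozast, bekupoz), so the final letter is not what conditions the rule; the last vowel is.
"fewoz" has last vowel 'o'. The stems whose last vowel is 'o' (zozwot → zozwotast, bolop → bolopast, neroz → nerozast) add -ast.
So fewoz → fewozast.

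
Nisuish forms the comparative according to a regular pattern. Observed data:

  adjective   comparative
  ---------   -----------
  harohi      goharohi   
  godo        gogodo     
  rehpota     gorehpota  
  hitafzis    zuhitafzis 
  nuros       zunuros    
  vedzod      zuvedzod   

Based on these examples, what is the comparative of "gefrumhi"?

gogefrumhi

harohi and hitafzis both have last vowel 'i' yet inflect differently (goharohi, zuhitafzis), so the last vowel is not what conditions the rule; whether the stem ends in a vowel or a consonant is.
"gefrumhi" ends in a vowel. The stems ending in a vowel (harohi → goharohi, godo → gogodo, rehpota → gorehpota) add the prefix go-.
So gefrumhi → gogefrumhi.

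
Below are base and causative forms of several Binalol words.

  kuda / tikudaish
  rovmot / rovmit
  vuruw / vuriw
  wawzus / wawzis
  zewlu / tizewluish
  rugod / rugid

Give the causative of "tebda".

vuruw and zewlu both have last vowel 'u' yet inflect differently (vuriw, tizewluish), so the last vowel is not what conditions the rule; whether the stem ends in a vowel or a consonant is.
"tebda" ends in a vowel. The stems ending in a vowel (zewlu → tizewluish, kuda → tikudaish) add ti- … -ish around the stem.
So tebda → titebdaish.

titebdaish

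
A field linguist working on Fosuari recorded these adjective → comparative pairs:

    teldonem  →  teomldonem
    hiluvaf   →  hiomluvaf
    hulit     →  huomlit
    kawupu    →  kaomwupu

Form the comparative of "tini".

tiomni

Every pair shown (teldonem → teomldonem, hiluvaf → hiomluvaf, hulit → huomlit, …) follows the same rule: insert -om- after the first vowel.
So tini → tiomni.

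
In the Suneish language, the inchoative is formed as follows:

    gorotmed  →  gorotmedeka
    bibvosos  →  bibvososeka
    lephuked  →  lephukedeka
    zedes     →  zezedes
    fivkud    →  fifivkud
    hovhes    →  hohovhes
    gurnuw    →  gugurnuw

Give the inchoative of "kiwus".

kikiwus

bibvosos and zedes both end in -s yet inflect differently (bibvososeka, zezedes), so the final letter is not what conditions the rule; the number of vowels is.
"kiwus" has 2 vowels. The stems with 2 vowels (zedes → zezedes, fivkud → fifivkud, hovhes → hohovhes) repeat the first consonant+vowel as a prefix.
So kiwus → kikiwus.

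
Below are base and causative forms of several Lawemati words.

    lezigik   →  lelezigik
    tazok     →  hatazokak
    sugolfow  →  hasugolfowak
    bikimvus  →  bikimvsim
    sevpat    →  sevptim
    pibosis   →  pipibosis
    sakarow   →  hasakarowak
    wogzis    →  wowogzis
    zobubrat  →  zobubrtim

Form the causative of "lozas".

lozsim

tazok and lezigik both end in -k yet inflect differently (hatazokak, lelezigik), so the final letter is not what conditions the rule; the last vowel is.
"lozas" has last vowel 'a'. The stems whose last vowel is 'a' (sevpat → sevptim, zobubrat → zobubrtim) delete the last vowel and add -im.
So lozas → lozsim.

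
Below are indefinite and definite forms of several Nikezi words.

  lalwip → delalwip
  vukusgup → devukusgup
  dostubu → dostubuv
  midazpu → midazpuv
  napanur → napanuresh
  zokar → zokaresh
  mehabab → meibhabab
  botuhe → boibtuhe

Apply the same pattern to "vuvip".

vukusgup and dostubu both have last vowel 'u' yet inflect differently (devukusgup, dostubuv), so the last vowel is not what conditions the rule; the final letter is.
"vuvip" ends in -p. The stems ending in -p (lalwip → delalwip, vukusgup → devukusgup) add the prefix de-.
So vuvip → devuvip.

devuvip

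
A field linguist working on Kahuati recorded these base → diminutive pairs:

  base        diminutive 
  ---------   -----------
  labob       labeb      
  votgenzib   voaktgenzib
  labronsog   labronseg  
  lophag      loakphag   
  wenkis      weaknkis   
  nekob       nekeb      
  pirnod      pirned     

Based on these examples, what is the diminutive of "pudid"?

labronsog and lophag both end in -g yet inflect differently (labronseg, loakphag), so the final letter is not what conditions the rule; the last vowel is.
"pudid" has last vowel 'i'. The stems whose last vowel is 'i' (wenkis → weaknkis, votgenzib → voaktgenzib) insert -ak- after the first vowel.
The other pattern: stems whose last vowel is 'o' change the last vowel to 'e'.
So pudid → puakdid.

puakdid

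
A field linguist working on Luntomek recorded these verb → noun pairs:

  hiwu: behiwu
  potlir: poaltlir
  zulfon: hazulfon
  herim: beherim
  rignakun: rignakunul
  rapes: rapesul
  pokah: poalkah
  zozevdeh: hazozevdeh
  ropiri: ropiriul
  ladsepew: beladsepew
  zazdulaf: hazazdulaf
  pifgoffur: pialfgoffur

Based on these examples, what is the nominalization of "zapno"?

rignakun and zulfon both end in -n yet inflect differently (rignakunul, hazulfon), so the final letter is not what conditions the rule; the first letter is.
"zapno" begins with z-. The stems beginning with z- (zazdulaf → hazazdulaf, zulfon → hazulfon, zozevdeh → hazozevdeh) add the prefix ha-.
The other patterns: stems beginning with r- add -ul; stems beginning with p- insert -al- after the first vowel; stems beginning with h- or l- add the prefix be-.
So zapno → hazapno.

hazapno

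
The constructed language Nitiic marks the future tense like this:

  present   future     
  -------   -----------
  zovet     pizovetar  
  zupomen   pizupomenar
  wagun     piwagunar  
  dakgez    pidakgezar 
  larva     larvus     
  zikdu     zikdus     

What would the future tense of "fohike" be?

wagun and zikdu both have last vowel 'u' yet inflect differently (piwagunar, zikdus), so the last vowel is not what conditions the rule; whether the stem ends in a vowel or a consonant is.
"fohike" ends in a vowel. The stems ending in a vowel (larva → larvus, zikdu → zikdus) drop the final letter and add -us.
So fohike → fohikus.

fohikus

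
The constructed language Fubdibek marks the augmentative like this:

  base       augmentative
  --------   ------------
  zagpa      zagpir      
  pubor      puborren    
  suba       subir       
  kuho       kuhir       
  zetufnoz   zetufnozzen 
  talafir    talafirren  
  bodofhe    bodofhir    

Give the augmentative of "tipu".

kuho and zetufnoz both have last vowel 'o' yet inflect differently (kuhir, zetufnozzen), so the last vowel is not what conditions the rule; whether the stem ends in a vowel or a consonant is.
"tipu" ends in a vowel. The stems ending in a vowel (zagpa → zagpir, suba → subir, kuho → kuhir) drop the final letter and add -ir.
The other pattern: stems ending in a consonant double the final consonant and add -en.
So tipu → tipir.

tipir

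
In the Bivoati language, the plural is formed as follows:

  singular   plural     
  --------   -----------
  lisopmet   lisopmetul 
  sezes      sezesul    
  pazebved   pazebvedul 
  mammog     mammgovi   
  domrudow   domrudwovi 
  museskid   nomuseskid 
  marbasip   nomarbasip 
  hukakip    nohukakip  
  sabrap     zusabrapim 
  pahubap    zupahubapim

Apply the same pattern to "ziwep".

ziwepul

pazebved and museskid both end in -d yet inflect differently (pazebvedul, nomuseskid), so the final letter is not what conditions the rule; the last vowel is.
"ziwep" has last vowel 'e'. The stems whose last vowel is 'e' (lisopmet → lisopmetul, sezes → sezesul, pazebved → pazebvedul) add -ul.
So ziwep → ziwepul.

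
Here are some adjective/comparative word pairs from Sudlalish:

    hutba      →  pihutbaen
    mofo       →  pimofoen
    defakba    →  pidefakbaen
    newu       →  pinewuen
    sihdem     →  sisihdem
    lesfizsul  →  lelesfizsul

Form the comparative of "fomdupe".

newu and lesfizsul both have last vowel 'u' yet inflect differently (pinewuen, lelesfizsul), so the last vowel is not what conditions the rule; whether the stem ends in a vowel or a consonant is.
"fomdupe" ends in a vowel. The stems ending in a vowel (hutba → pihutbaen, mofo → pimofoen, defakba → pidefakbaen) add pi- … -en around the stem.
The other pattern: stems ending in a consonant repeat the first consonant+vowel as a prefix.
So fomdupe → pifomdupeen.

pifomdupeen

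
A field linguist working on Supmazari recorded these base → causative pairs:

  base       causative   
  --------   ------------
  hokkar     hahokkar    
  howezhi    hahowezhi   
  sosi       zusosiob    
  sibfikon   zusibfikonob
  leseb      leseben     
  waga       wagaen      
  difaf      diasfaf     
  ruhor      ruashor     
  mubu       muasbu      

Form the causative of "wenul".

howezhi and sosi both end in -i yet inflect differently (hahowezhi, zusosiob), so the final letter is not what conditions the rule; the first letter is.
"wenul" begins with w-. The one such stem in the data (waga → wagaen) adds -en, so the same rule applies.
So wenul → wenulen.

wenulen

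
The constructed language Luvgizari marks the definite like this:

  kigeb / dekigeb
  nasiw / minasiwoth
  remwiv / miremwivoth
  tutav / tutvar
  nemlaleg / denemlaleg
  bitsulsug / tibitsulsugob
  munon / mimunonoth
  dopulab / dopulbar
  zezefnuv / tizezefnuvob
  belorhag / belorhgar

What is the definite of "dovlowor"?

"dovlowor" has last vowel 'o'. The one such stem in the data (munon → mimunonoth) adds mi- … -oth around the stem, so the same rule applies.
So dovlowor → midovloworoth.

midovloworoth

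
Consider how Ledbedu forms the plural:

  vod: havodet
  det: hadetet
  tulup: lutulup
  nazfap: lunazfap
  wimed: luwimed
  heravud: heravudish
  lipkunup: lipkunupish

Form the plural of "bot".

habotet

vod and wimed both end in -d yet inflect differently (havodet, luwimed), so the final letter is not what conditions the rule; the number of vowels is.
"bot" has 1 vowel. The stems with 1 vowel (vod → havodet, det → hadetet) add ha- … -et around the stem.
So bot → habotet.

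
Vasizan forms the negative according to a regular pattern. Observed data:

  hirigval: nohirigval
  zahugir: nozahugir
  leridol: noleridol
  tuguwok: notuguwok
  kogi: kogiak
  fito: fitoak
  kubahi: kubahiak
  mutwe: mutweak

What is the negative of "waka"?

zahugir and kogi both have last vowel 'i' yet inflect differently (nozahugir, kogiak), so the last vowel is not what conditions the rule; whether the stem ends in a vowel or a consonant is.
"waka" ends in a vowel. The stems ending in a vowel (kogi → kogiak, fito → fitoak, kubahi → kubahiak) add -ak.
So waka → wakaak.

wakaak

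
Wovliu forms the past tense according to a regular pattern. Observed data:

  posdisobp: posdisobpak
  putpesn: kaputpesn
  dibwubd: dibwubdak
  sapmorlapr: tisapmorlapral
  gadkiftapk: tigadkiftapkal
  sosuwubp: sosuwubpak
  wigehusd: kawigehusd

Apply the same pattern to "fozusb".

kafozusb

dibwubd and wigehusd both end in -d yet inflect differently (dibwubdak, kawigehusd), so the final letter is not what conditions the rule; the second-to-last letter is.
"fozusb" has second-to-last letter 's'. The stems whose second-to-last letter is 's' (wigehusd → kawigehusd, putpesn → kaputpesn) add the prefix ka-.
So fozusb → kafozusb.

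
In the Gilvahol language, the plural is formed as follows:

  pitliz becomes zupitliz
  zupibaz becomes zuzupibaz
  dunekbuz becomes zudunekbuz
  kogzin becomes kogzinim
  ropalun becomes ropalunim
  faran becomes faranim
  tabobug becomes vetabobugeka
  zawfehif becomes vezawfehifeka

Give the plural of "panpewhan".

panpewhanim

pitliz and kogzin both have last vowel 'i' yet inflect differently (zupitliz, kogzinim), so the last vowel is not what conditions the rule; the final letter is.
"panpewhan" ends in -n. The stems ending in -n (kogzin → kogzinim, ropalun → ropalunim, faran → faranim) add -im.
The other patterns: stems ending in -z add the prefix zu-; stems ending in -f or -g add ve- … -eka around the stem.
So panpewhan → panpewhanim.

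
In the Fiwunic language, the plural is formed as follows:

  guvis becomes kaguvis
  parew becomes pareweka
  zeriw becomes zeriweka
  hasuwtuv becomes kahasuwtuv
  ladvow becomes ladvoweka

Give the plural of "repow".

zeriw and guvis both have last vowel 'i' yet inflect differently (zeriweka, kaguvis), so the last vowel is not what conditions the rule; the final letter is.
"repow" ends in -w. The stems ending in -w (ladvow → ladvoweka, parew → pareweka, zeriw → zeriweka) add -eka.
So repow → repoweka.

repoweka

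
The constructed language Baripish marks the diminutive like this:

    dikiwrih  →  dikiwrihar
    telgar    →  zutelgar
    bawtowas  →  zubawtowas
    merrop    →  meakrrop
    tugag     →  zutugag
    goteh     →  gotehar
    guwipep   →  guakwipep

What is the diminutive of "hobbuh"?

hobbuhar

goteh and guwipep both have last vowel 'e' yet inflect differently (gotehar, guakwipep), so the last vowel is not what conditions the rule; the final letter is.
"hobbuh" ends in -h. The stems ending in -h (goteh → gotehar, dikiwrih → dikiwrihar) add -ar.
The other patterns: stems ending in -p insert -ak- after the first vowel; stems ending in -g, -r or -s add the prefix zu-.
So hobbuh → hobbuhar.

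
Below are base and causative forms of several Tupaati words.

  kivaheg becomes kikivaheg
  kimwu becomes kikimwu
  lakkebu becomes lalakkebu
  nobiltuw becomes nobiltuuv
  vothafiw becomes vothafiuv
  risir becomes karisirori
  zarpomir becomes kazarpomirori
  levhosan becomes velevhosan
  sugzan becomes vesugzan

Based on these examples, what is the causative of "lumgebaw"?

lumgebauv

"lumgebaw" ends in -w. The stems ending in -w (nobiltuw → nobiltuuv, vothafiw → vothafiuv) drop the final letter and add -uv.
The other patterns: stems ending in -g or -u repeat the first consonant+vowel as a prefix; stems ending in -r add ka- … -ori around the stem; stems ending in -n add the prefix ve-.
So lumgebaw → lumgebauv.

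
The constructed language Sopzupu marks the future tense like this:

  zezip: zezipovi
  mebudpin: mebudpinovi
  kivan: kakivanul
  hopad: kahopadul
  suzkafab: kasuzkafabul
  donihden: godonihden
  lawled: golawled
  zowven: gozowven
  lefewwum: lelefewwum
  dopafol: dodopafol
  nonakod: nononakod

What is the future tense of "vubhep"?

govubhep

mebudpin and kivan both end in -n yet inflect differently (mebudpinovi, kakivanul), so the final letter is not what conditions the rule; the last vowel is.
"vubhep" has last vowel 'e'. The stems whose last vowel is 'e' (donihden → godonihden, lawled → golawled, zowven → gozowven) add the prefix go-.
So vubhep → govubhep.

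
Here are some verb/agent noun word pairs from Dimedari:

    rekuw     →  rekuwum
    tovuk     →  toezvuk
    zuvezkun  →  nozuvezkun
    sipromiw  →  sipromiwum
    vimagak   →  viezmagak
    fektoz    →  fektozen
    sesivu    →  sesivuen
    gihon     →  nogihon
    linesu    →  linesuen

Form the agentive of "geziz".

gezizen

rekuw and zuvezkun both have last vowel 'u' yet inflect differently (rekuwum, nozuvezkun), so the last vowel is not what conditions the rule; the final letter is.
"geziz" ends in -z. The one such stem in the data (fektoz → fektozen) adds -en, so the same rule applies.
So geziz → gezizen.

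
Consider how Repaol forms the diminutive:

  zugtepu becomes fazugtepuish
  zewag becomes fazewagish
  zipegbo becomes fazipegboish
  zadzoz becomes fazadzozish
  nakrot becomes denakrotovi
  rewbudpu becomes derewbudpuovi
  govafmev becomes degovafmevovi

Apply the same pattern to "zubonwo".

fazubonwoish

"zubonwo" begins with z-. The stems beginning with z- (zipegbo → fazipegboish, zugtepu → fazugtepuish, zadzoz → fazadzozish) add fa- … -ish around the stem.
The other pattern: stems beginning with g-, n- or r- add de- … -ovi around the stem.
So zubonwo → fazubonwoish.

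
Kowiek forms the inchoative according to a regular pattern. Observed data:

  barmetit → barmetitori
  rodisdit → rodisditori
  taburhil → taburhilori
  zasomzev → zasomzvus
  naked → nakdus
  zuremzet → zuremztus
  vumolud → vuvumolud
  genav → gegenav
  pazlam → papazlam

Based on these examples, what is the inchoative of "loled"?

"loled" has last vowel 'e'. The stems whose last vowel is 'e' (zasomzev → zasomzvus, naked → nakdus, zuremzet → zuremztus) delete the last vowel and add -us.
So loled → loldus.

loldus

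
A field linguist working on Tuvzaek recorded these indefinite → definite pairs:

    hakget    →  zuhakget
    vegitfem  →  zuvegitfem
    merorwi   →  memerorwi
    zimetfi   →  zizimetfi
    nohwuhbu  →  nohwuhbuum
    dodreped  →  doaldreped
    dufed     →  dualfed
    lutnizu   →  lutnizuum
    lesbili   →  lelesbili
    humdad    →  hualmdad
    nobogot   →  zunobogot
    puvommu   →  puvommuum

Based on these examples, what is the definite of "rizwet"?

zurizwet

dodreped and hakget both have last vowel 'e' yet inflect differently (doaldreped, zuhakget), so the last vowel is not what conditions the rule; the final letter is.
"rizwet" ends in -t. The stems ending in -t (hakget → zuhakget, nobogot → zunobogot) add the prefix zu-.
So rizwet → zurizwet.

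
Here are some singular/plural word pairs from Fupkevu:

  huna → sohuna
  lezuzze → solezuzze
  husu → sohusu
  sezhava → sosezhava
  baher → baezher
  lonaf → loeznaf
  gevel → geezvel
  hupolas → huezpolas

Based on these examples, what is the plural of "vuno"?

lezuzze and baher both have last vowel 'e' yet inflect differently (solezuzze, baezher), so the last vowel is not what conditions the rule; whether the stem ends in a vowel or a consonant is.
"vuno" ends in a vowel. The stems ending in a vowel (huna → sohuna, lezuzze → solezuzze, husu → sohusu) add the prefix so-.
The other pattern: stems ending in a consonant insert -ez- after the first vowel.
So vuno → sovuno.

sovuno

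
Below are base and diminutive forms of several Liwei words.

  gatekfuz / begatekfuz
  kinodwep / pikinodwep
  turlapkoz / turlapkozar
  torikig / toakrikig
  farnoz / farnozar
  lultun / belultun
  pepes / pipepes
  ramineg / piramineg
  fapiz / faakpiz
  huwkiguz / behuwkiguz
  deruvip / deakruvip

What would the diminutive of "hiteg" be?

fapiz and gatekfuz both end in -z yet inflect differently (faakpiz, begatekfuz), so the final letter is not what conditions the rule; the last vowel is.
"hiteg" has last vowel 'e'. The stems whose last vowel is 'e' (ramineg → piramineg, kinodwep → pikinodwep, pepes → pipepes) add the prefix pi-.
The other patterns: stems whose last vowel is 'i' insert -ak- after the first vowel; stems whose last vowel is 'u' add the prefix be-; stems whose last vowel is 'o' add -ar.
So hiteg → pihiteg.

pihiteg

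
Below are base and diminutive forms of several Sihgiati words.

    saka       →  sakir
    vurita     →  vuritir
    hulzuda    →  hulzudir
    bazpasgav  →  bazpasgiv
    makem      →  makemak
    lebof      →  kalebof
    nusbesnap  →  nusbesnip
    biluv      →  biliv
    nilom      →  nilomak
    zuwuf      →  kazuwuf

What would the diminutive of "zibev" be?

zibiv

lebof and nilom both have last vowel 'o' yet inflect differently (kalebof, nilomak), so the last vowel is not what conditions the rule; the final letter is.
"zibev" ends in -v. The stems ending in -v (bazpasgav → bazpasgiv, biluv → biliv) change the last vowel to 'i'.
The other patterns: stems ending in -a drop the final letter and add -ir; stems ending in -f add the prefix ka-; stems ending in -m add -ak.
So zibev → zibiv.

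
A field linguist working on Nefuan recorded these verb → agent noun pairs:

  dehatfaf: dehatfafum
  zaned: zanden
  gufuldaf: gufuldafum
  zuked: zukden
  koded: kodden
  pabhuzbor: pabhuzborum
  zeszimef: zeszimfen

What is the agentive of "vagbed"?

vagbden

zeszimef and gufuldaf both end in -f yet inflect differently (zeszimfen, gufuldafum), so the final letter is not what conditions the rule; the last vowel is.
"vagbed" has last vowel 'e'. The stems whose last vowel is 'e' (koded → kodden, zaned → zanden, zuked → zukden) delete the last vowel and add -en.
So vagbed → vagbden.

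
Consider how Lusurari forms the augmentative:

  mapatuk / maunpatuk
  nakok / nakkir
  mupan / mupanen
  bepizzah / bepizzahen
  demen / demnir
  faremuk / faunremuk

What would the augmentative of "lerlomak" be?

mapatuk and nakok both end in -k yet inflect differently (maunpatuk, nakkir), so the final letter is not what conditions the rule; the last vowel is.
"lerlomak" has last vowel 'a'. The stems whose last vowel is 'a' (bepizzah → bepizzahen, mupan → mupanen) add -en.
The other patterns: stems whose last vowel is 'u' insert -un- after the first vowel; stems whose last vowel is 'e' or 'o' delete the last vowel and add -ir.
So lerlomak → lerlomaken.

lerlomaken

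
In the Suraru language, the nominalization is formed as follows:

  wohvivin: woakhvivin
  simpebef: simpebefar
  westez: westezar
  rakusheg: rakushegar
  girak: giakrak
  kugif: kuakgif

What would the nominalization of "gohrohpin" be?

simpebef and kugif both end in -f yet inflect differently (simpebefar, kuakgif), so the final letter is not what conditions the rule; the last vowel is.
"gohrohpin" has last vowel 'i'. The stems whose last vowel is 'i' (kugif → kuakgif, wohvivin → woakhvivin) insert -ak- after the first vowel.
So gohrohpin → goakhrohpin.

goakhrohpin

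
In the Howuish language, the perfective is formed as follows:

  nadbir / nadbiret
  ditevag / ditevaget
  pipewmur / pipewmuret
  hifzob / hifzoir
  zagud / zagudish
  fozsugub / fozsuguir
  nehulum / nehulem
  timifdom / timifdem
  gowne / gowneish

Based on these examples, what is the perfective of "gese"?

nehulum and pipewmur both have last vowel 'u' yet inflect differently (nehulem, pipewmuret), so the last vowel is not what conditions the rule; the final letter is.
"gese" ends in -e. The one such stem in the data (gowne → gowneish) adds -ish, so the same rule applies.
The other patterns: stems ending in -m change the last vowel to 'e'; stems ending in -g or -r add -et; stems ending in -b drop the final letter and add -ir.
So gese → geseish.

geseish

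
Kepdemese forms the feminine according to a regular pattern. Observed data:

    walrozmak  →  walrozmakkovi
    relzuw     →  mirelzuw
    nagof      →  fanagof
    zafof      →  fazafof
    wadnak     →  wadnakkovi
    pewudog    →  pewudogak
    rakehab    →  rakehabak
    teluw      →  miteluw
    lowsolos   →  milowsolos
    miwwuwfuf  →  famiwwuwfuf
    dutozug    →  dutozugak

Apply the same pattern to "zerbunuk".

zerbunukkovi

walrozmak and rakehab both have last vowel 'a' yet inflect differently (walrozmakkovi, rakehabak), so the last vowel is not what conditions the rule; the final letter is.
"zerbunuk" ends in -k. The stems ending in -k (walrozmak → walrozmakkovi, wadnak → wadnakkovi) double the final consonant and add -ovi.
The other patterns: stems ending in -f add the prefix fa-; stems ending in -b or -g add -ak; stems ending in -s or -w add the prefix mi-.
So zerbunuk → zerbunukkovi.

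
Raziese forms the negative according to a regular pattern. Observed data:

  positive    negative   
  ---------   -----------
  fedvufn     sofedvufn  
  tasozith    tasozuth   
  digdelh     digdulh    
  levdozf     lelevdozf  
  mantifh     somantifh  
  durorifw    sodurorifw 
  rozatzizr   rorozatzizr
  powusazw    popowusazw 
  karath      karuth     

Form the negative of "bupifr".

sobupifr

durorifw and powusazw both end in -w yet inflect differently (sodurorifw, popowusazw), so the final letter is not what conditions the rule; the second-to-last letter is.
"bupifr" has second-to-last letter 'f'. The stems whose second-to-last letter is 'f' (durorifw → sodurorifw, fedvufn → sofedvufn, mantifh → somantifh) add the prefix so-.
The other patterns: stems whose second-to-last letter is 'z' repeat the first consonant+vowel as a prefix; stems whose second-to-last letter is 'l' or 't' change the last vowel to 'u'.
So bupifr → sobupifr.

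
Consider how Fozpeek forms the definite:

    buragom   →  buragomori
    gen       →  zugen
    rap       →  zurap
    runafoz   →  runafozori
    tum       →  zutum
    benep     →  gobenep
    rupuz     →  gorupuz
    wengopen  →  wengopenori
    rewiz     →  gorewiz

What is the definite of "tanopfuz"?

"tanopfuz" has 3 vowels. The stems with 3 vowels (runafoz → runafozori, wengopen → wengopenori, buragom → buragomori) add -ori.
The other patterns: stems with 1 vowel add the prefix zu-; stems with 2 vowels add the prefix go-.
So tanopfuz → tanopfuzori.

tanopfuzori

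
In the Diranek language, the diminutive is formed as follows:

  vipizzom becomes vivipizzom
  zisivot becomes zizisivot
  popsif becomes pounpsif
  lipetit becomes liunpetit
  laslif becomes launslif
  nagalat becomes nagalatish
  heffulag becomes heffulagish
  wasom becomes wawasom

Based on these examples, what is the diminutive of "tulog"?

tutulog

zisivot and lipetit both end in -t yet inflect differently (zizisivot, liunpetit), so the final letter is not what conditions the rule; the last vowel is.
"tulog" has last vowel 'o'. The stems whose last vowel is 'o' (vipizzom → vivipizzom, zisivot → zizisivot, wasom → wawasom) repeat the first consonant+vowel as a prefix.
The other patterns: stems whose last vowel is 'i' insert -un- after the first vowel; stems whose last vowel is 'a' add -ish.
So tulog → tutulog.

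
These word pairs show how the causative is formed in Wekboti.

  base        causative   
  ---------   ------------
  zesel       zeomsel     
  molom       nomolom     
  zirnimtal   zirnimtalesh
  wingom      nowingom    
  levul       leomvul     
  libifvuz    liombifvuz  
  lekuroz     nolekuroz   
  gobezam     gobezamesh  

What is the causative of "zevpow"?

wingom and gobezam both end in -m yet inflect differently (nowingom, gobezamesh), so the final letter is not what conditions the rule; the last vowel is.
"zevpow" has last vowel 'o'. The stems whose last vowel is 'o' (wingom → nowingom, molom → nomolom, lekuroz → nolekuroz) add the prefix no-.
The other patterns: stems whose last vowel is 'a' add -esh; stems whose last vowel is 'e' or 'u' insert -om- after the first vowel.
So zevpow → nozevpow.

nozevpow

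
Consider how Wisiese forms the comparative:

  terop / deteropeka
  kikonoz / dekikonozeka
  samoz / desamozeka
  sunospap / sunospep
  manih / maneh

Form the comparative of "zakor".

dezakoreka

terop and sunospap both end in -p yet inflect differently (deteropeka, sunospep), so the final letter is not what conditions the rule; the last vowel is.
"zakor" has last vowel 'o'. The stems whose last vowel is 'o' (terop → deteropeka, kikonoz → dekikonozeka, samoz → desamozeka) add de- … -eka around the stem.
The other pattern: stems whose last vowel is 'a' or 'i' change the last vowel to 'e'.
So zakor → dezakoreka.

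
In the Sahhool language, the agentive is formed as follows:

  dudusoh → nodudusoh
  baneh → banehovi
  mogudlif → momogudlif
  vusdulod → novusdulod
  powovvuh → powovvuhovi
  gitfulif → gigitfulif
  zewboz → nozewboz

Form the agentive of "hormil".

"hormil" has last vowel 'i'. The stems whose last vowel is 'i' (gitfulif → gigitfulif, mogudlif → momogudlif) repeat the first consonant+vowel as a prefix.
The other patterns: stems whose last vowel is 'e' or 'u' add -ovi; stems whose last vowel is 'o' add the prefix no-.
So hormil → hohormil.

hohormil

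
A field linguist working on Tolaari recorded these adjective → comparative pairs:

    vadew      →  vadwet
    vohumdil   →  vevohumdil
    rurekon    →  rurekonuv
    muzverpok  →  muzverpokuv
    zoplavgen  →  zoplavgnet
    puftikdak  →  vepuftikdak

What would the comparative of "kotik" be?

vekotik

zoplavgen and rurekon both end in -n yet inflect differently (zoplavgnet, rurekonuv), so the final letter is not what conditions the rule; the last vowel is.
"kotik" has last vowel 'i'. The one such stem in the data (vohumdil → vevohumdil) adds the prefix ve-, so the same rule applies.
The other patterns: stems whose last vowel is 'e' delete the last vowel and add -et; stems whose last vowel is 'o' add -uv.
So kotik → vekotik.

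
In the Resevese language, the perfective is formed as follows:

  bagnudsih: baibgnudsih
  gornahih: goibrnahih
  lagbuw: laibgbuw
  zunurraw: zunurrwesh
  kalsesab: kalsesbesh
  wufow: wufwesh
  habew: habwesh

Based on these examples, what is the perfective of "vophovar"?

vophovresh

"vophovar" has last vowel 'a'. The stems whose last vowel is 'a' (zunurraw → zunurrwesh, kalsesab → kalsesbesh) delete the last vowel and add -esh.
So vophovar → vophovresh.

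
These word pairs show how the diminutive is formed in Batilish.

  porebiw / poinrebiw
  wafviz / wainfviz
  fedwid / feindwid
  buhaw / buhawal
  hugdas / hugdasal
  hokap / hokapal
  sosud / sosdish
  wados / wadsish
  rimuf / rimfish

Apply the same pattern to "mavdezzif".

porebiw and buhaw both end in -w yet inflect differently (poinrebiw, buhawal), so the final letter is not what conditions the rule; the last vowel is.
"mavdezzif" has last vowel 'i'. The stems whose last vowel is 'i' (porebiw → poinrebiw, wafviz → wainfviz, fedwid → feindwid) insert -in- after the first vowel.
The other patterns: stems whose last vowel is 'a' add -al; stems whose last vowel is 'o' or 'u' delete the last vowel and add -ish.
So mavdezzif → mainvdezzif.

mainvdezzif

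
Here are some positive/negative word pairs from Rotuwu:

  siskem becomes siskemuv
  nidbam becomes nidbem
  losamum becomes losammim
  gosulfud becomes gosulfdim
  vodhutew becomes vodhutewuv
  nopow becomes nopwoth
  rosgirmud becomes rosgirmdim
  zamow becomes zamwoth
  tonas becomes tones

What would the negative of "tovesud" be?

"tovesud" has last vowel 'u'. The stems whose last vowel is 'u' (losamum → losammim, gosulfud → gosulfdim, rosgirmud → rosgirmdim) delete the last vowel and add -im.
So tovesud → tovesdim.

tovesdim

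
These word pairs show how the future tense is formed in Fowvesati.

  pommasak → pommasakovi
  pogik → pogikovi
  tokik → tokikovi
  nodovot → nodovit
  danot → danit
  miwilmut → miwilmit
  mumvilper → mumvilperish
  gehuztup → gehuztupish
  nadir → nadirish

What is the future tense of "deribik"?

deribikovi

miwilmut and gehuztup both have last vowel 'u' yet inflect differently (miwilmit, gehuztupish), so the last vowel is not what conditions the rule; the final letter is.
"deribik" ends in -k. The stems ending in -k (pommasak → pommasakovi, pogik → pogikovi, tokik → tokikovi) add -ovi.
The other patterns: stems ending in -t change the last vowel to 'i'; stems ending in -p or -r add -ish.
So deribik → deribikovi.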